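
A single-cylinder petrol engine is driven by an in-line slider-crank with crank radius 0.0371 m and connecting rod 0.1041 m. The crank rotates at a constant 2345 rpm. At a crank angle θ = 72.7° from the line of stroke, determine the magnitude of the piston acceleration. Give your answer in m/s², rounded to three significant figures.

22.8

ω = 2π·2345/60 = 245.6 rad/s
x(θ) = r cosθ + √(L² − r² sin²θ); with ω constant, a = ω²·d²x/dθ².
d²x/dθ² = −r cosθ − r²(cos2θ)/√u − r⁴ sin²2θ/(4u^{3/2}),  u = L² − r² sin²θ = 0.00958212 m².
Substituting r = 0.0371 m, L = 0.1041 m, θ = 72.7°: d²x/dθ² = +0.00037872 m.
a = ω²·d²x/dθ² = (245.6)²·(+0.00037872) = +22.838 m/s²;  |a| = 22.838 m/s².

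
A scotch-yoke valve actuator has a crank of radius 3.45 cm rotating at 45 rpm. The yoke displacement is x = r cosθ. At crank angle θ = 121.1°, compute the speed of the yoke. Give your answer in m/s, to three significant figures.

0.139

ω = 4.712 rad/s (from 45 rpm).
x = r cosθ ⇒ ẋ = −rω sinθ.
|v| = rω|sinθ| = 0.0345·4.712·|sin 121.1°| = 0.13921 m/s.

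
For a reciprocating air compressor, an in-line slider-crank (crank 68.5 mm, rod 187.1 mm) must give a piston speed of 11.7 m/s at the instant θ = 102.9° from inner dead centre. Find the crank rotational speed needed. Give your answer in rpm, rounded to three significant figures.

For an in-line slider-crank, |v_piston| = rω|sinθ|·[1 + r cosθ/√(L² − r² sin²θ)].
With r = 0.0685 m, L = 0.1871 m, θ = 102.9°: the bracketed kinematic factor |dx/dθ| = 0.060929 m.
ω = v/|dx/dθ| = 11.7/0.060929 = 192.03 rad/s.
N = 60ω/(2π) = 1833.7 rpm.

1830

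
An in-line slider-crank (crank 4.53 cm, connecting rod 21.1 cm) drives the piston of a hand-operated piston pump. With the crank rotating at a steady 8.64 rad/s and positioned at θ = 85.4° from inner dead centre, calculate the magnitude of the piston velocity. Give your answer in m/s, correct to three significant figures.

ω = 8.64 rad/s
For an in-line slider-crank, x = r cosθ + √(L² − r² sin²θ), so v = −rω sinθ·[1 + r cosθ/√(L² − r² sin²θ)].
With r = 0.0453 m, L = 0.211 m, θ = 85.4°: √(L² − r² sin²θ) = 0.20611 m.
v = −0.0453·8.64·0.99678·[1 + 0.0453·0.08020/0.20611] = -0.39701 m/s.
|v| = 0.39701 m/s.

0.397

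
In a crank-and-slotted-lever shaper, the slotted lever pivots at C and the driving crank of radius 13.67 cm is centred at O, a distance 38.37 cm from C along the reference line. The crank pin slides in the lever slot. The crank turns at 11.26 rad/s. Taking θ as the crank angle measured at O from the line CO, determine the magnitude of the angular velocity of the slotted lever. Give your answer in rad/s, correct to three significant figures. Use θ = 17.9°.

2.91

ω = 11.26 rad/s
Crank pin A relative to C: A = (d + r cosθ, r sinθ); lever angle φ = atan2(r sinθ, d + r cosθ).
Differentiating tanφ: φ̇ = rω(d cosθ + r)/(d² + r² + 2dr cosθ).
d² + r² + 2dr cosθ = |CA|² = 0.265738 m²;  d cosθ + r = +0.50183 m.
|ω_lever| = |0.1367·11.26·+0.50183| / 0.265738 = 2.9067 rad/s.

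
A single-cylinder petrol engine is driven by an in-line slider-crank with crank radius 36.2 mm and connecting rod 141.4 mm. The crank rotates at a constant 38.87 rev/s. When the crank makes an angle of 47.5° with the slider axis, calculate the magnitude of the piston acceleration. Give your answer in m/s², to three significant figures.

ω = 2π·38.9 = 244.2 rad/s
x(θ) = r cosθ + √(L² − r² sin²θ); with ω constant, a = ω²·d²x/dθ².
d²x/dθ² = −r cosθ − r²(cos2θ)/√u − r⁴ sin²2θ/(4u^{3/2}),  u = L² − r² sin²θ = 0.0192816 m².
Substituting r = 0.0362 m, L = 0.1414 m, θ = 47.5°: d²x/dθ² = -0.023793 m.
a = ω²·d²x/dθ² = (244.2)²·(-0.023793) = -1419.2 m/s²;  |a| = 1419.2 m/s².

1420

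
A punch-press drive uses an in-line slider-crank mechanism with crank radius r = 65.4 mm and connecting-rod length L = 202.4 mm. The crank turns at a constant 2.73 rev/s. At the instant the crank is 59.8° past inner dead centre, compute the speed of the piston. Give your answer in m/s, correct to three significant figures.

ω = 2π·2.73 = 17.15 rad/s
For an in-line slider-crank, x = r cosθ + √(L² − r² sin²θ), so v = −rω sinθ·[1 + r cosθ/√(L² − r² sin²θ)].
With r = 0.0654 m, L = 0.2024 m, θ = 59.8°: √(L² − r² sin²θ) = 0.19435 m.
v = −0.0654·17.15·0.86427·[1 + 0.0654·0.50302/0.19435] = -1.1337 m/s.
|v| = 1.1337 m/s.

1.13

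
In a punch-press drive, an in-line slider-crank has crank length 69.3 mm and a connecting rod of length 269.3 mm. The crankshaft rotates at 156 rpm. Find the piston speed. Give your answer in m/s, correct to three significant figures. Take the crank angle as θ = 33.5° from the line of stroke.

ω = 2π·156/60 = 16.34 rad/s
For an in-line slider-crank, x = r cosθ + √(L² − r² sin²θ), so v = −rω sinθ·[1 + r cosθ/√(L² − r² sin²θ)].
With r = 0.0693 m, L = 0.2693 m, θ = 33.5°: √(L² − r² sin²θ) = 0.26657 m.
v = −0.0693·16.34·0.55194·[1 + 0.0693·0.83389/0.26657] = -0.76031 m/s.
|v| = 0.76031 m/s.

0.760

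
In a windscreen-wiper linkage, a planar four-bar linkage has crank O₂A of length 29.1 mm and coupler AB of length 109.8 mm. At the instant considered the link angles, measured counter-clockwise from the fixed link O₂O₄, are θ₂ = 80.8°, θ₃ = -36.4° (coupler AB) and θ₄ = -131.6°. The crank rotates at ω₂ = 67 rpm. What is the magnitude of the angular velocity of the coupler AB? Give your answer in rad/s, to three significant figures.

1.00

ω₂ = 7.016 rad/s (from 67 rpm).
Differentiating the loop-closure r₂e^{iθ₂}+r₃e^{iθ₃}=r₁+r₄e^{iθ₄} gives r₂ω₂e^{iθ₂}+r₃ω₃e^{iθ₃}=r₄ω₄e^{iθ₄}.
Eliminating the other unknown: ω₃ = r₂ω₂ sin(θ₄−θ₂) / [r₃ sin(θ₃−θ₄)].
Numerator sine = +0.53583; denominator sine = +0.99588.
Result = 0.0291·7.016·(+0.53583) / (0.1098·(+0.99588)) = +1.0005 rad/s; magnitude 1.0005 rad/s.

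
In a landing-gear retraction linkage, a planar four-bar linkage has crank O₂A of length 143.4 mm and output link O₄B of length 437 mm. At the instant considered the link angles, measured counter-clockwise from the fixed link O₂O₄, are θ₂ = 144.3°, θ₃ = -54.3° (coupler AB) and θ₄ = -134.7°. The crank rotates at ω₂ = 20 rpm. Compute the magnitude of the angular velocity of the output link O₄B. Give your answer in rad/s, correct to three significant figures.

0.222

ω₂ = 2.094 rad/s (from 20 rpm).
Differentiating the loop-closure r₂e^{iθ₂}+r₃e^{iθ₃}=r₁+r₄e^{iθ₄} gives r₂ω₂e^{iθ₂}+r₃ω₃e^{iθ₃}=r₄ω₄e^{iθ₄}.
Eliminating the other unknown: ω₄ = r₂ω₂ sin(θ₂−θ₃) / [r₄ sin(θ₄−θ₃)].
Numerator sine = -0.31896; denominator sine = -0.98600.
Result = 0.1434·2.094·(-0.31896) / (0.437·(-0.98600)) = +0.22232 rad/s; magnitude 0.22232 rad/s.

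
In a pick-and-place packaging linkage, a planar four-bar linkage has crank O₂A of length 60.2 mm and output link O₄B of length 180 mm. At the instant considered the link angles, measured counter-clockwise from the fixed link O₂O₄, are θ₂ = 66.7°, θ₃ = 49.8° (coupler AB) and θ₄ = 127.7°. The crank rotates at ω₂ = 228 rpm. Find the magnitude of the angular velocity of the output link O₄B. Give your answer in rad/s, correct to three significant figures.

2.37

ω₂ = 23.88 rad/s (from 228 rpm).
Differentiating the loop-closure r₂e^{iθ₂}+r₃e^{iθ₃}=r₁+r₄e^{iθ₄} gives r₂ω₂e^{iθ₂}+r₃ω₃e^{iθ₃}=r₄ω₄e^{iθ₄}.
Eliminating the other unknown: ω₄ = r₂ω₂ sin(θ₂−θ₃) / [r₄ sin(θ₄−θ₃)].
Numerator sine = +0.29070; denominator sine = +0.97778.
Result = 0.0602·23.88·(+0.29070) / (0.18·(+0.97778)) = +2.3741 rad/s; magnitude 2.3741 rad/s.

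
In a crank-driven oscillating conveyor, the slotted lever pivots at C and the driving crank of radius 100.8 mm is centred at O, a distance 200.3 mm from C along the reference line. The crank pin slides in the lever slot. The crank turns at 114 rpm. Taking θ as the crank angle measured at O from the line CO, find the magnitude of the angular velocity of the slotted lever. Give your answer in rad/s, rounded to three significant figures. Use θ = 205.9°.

ω = 11.94 rad/s (from 114 rpm).
Crank pin A relative to C: A = (d + r cosθ, r sinθ); lever angle φ = atan2(r sinθ, d + r cosθ).
Differentiating tanφ: φ̇ = rω(d cosθ + r)/(d² + r² + 2dr cosθ).
d² + r² + 2dr cosθ = |CA|² = 0.0139562 m²;  d cosθ + r = -0.079381 m.
|ω_lever| = |0.1008·11.94·-0.079381| / 0.0139562 = 6.8446 rad/s.

6.84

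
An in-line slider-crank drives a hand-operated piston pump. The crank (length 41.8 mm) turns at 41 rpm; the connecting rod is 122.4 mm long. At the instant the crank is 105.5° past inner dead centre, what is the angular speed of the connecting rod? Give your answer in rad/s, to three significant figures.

0.415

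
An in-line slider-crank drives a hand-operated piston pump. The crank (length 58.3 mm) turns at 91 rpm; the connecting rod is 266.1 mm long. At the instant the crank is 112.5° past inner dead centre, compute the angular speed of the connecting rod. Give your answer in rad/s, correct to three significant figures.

0.816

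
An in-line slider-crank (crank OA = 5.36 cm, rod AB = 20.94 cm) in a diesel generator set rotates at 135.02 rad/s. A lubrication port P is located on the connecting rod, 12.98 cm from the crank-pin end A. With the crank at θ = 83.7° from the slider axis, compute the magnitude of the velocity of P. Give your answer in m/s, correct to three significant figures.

7.33

ω = 135 rad/s.  Crank-pin speed |V_A| = rω = 7.2371 m/s, perpendicular to OA.
Rod angle: sinφ = −(r/L) sinθ ⇒ φ = -14.739°; ω_rod = −rω cosθ/√(L²−r²sin²θ) = -3.9216 rad/s.
V_P = V_A + ω_rod × AP, with AP = 0.1298 m along the rod.
Components: V_Px = −rω sinθ − a·ω_rod·sinφ = -7.3229 m/s;  V_Py = rω cosθ + a·ω_rod·cosφ = +0.30189 m/s.
|V_P| = √(V_Px² + V_Py²) = 7.3291 m/s.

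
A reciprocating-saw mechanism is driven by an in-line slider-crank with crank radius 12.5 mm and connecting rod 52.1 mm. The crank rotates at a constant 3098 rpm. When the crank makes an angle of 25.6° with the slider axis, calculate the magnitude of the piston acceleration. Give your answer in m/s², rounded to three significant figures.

1390

ω = 2π·3098/60 = 324.4 rad/s
x(θ) = r cosθ + √(L² − r² sin²θ); with ω constant, a = ω²·d²x/dθ².
d²x/dθ² = −r cosθ − r²(cos2θ)/√u − r⁴ sin²2θ/(4u^{3/2}),  u = L² − r² sin²θ = 0.00268524 m².
Substituting r = 0.0125 m, L = 0.0521 m, θ = 25.6°: d²x/dθ² = -0.013189 m.
a = ω²·d²x/dθ² = (324.4)²·(-0.013189) = -1388.1 m/s²;  |a| = 1388.1 m/s².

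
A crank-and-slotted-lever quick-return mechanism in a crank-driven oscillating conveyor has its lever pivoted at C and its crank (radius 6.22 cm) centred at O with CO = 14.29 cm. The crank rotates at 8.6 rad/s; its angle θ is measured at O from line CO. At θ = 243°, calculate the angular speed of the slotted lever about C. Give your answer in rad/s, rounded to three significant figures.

0.0882

ω = 8.6 rad/s
Crank pin A relative to C: A = (d + r cosθ, r sinθ); lever angle φ = atan2(r sinθ, d + r cosθ).
Differentiating tanφ: φ̇ = rω(d cosθ + r)/(d² + r² + 2dr cosθ).
d² + r² + 2dr cosθ = |CA|² = 0.0162188 m²;  d cosθ + r = -0.0026752 m.
|ω_lever| = |0.0622·8.6·-0.0026752| / 0.0162188 = 0.088234 rad/s.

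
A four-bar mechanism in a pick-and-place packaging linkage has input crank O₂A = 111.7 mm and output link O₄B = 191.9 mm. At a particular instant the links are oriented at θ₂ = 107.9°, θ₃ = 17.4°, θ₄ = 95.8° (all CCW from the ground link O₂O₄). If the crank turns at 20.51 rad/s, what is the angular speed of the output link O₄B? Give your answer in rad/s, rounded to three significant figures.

ω₂ = 20.51 rad/s
Differentiating the loop-closure r₂e^{iθ₂}+r₃e^{iθ₃}=r₁+r₄e^{iθ₄} gives r₂ω₂e^{iθ₂}+r₃ω₃e^{iθ₃}=r₄ω₄e^{iθ₄}.
Eliminating the other unknown: ω₄ = r₂ω₂ sin(θ₂−θ₃) / [r₄ sin(θ₄−θ₃)].
Numerator sine = +0.99996; denominator sine = +0.97958.
Result = 0.1117·20.51·(+0.99996) / (0.1919·(+0.97958)) = +12.187 rad/s; magnitude 12.187 rad/s.

12.2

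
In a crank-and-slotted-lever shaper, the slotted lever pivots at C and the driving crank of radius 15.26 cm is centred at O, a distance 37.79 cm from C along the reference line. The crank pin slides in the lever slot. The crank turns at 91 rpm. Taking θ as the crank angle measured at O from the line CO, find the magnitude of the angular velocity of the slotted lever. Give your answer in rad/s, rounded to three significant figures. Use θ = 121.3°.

0.599

ω = 9.529 rad/s (from 91 rpm).
Crank pin A relative to C: A = (d + r cosθ, r sinθ); lever angle φ = atan2(r sinθ, d + r cosθ).
Differentiating tanφ: φ̇ = rω(d cosθ + r)/(d² + r² + 2dr cosθ).
d² + r² + 2dr cosθ = |CA|² = 0.106176 m²;  d cosθ + r = -0.043726 m.
|ω_lever| = |0.1526·9.529·-0.043726| / 0.106176 = 0.59888 rad/s.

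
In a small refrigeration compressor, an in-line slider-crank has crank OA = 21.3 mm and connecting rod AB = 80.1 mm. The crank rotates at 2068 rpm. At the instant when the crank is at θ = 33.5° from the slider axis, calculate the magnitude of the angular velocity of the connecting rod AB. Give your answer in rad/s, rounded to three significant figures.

48.5

ω = 216.6 rad/s (converted from 2068 rpm).
The rod makes angle φ with the slider axis where L sinφ = r sinθ; differentiating, L cosφ·φ̇ = r ω cosθ.
L cosφ = √(L² − r² sin²θ) = 0.079233 m.
|ω_rod| = r ω |cosθ| / √(L² − r² sin²θ) = 0.0213·216.6·0.83389/0.079233 = 48.547 rad/s.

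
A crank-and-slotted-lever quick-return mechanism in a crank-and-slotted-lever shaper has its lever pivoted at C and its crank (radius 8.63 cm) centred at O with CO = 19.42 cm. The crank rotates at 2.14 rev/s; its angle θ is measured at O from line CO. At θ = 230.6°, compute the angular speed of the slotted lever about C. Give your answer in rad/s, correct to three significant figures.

1.80

ω = 13.45 rad/s (from 2.14 rev/s).
Crank pin A relative to C: A = (d + r cosθ, r sinθ); lever angle φ = atan2(r sinθ, d + r cosθ).
Differentiating tanφ: φ̇ = rω(d cosθ + r)/(d² + r² + 2dr cosθ).
d² + r² + 2dr cosθ = |CA|² = 0.0238858 m²;  d cosθ + r = -0.036965 m.
|ω_lever| = |0.0863·13.45·-0.036965| / 0.0238858 = 1.7958 rad/s.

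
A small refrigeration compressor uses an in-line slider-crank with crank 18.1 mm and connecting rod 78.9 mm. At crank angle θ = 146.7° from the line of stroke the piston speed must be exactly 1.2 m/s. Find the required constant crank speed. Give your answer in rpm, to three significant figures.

1430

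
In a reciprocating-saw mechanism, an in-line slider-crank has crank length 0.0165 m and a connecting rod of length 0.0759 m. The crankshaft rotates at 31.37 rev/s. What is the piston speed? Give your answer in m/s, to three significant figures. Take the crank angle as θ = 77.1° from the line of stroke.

3.33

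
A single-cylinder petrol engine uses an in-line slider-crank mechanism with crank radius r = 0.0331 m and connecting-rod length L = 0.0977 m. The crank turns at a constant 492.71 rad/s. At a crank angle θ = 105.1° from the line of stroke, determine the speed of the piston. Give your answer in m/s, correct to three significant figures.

14.3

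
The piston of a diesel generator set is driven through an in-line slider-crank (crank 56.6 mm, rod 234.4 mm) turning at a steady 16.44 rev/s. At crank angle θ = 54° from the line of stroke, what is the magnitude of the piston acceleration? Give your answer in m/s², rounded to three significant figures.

311

ω = 2π·16.4 = 103.3 rad/s
x(θ) = r cosθ + √(L² − r² sin²θ); with ω constant, a = ω²·d²x/dθ².
d²x/dθ² = −r cosθ − r²(cos2θ)/√u − r⁴ sin²2θ/(4u^{3/2}),  u = L² − r² sin²θ = 0.0528466 m².
Substituting r = 0.0566 m, L = 0.2344 m, θ = 54°: d²x/dθ² = -0.029153 m.
a = ω²·d²x/dθ² = (103.3)²·(-0.029153) = -311.07 m/s²;  |a| = 311.07 m/s².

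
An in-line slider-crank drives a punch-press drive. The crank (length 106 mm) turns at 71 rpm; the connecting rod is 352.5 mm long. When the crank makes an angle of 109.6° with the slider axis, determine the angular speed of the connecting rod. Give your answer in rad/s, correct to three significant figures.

0.782

ω = 7.435 rad/s (converted from 71 rpm).
The rod makes angle φ with the slider axis where L sinφ = r sinθ; differentiating, L cosφ·φ̇ = r ω cosθ.
L cosφ = √(L² − r² sin²θ) = 0.33806 m.
|ω_rod| = r ω |cosθ| / √(L² − r² sin²θ) = 0.106·7.435·0.33545/0.33806 = 0.78204 rad/s.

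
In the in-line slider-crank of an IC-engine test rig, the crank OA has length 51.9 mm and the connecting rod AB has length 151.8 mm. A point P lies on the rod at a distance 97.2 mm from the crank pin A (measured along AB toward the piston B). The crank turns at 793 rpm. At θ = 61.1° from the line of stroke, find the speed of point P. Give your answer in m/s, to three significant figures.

4.26

ω = 83.04 rad/s.  Crank-pin speed |V_A| = rω = 4.3099 m/s, perpendicular to OA.
Rod angle: sinφ = −(r/L) sinθ ⇒ φ = -17.417°; ω_rod = −rω cosθ/√(L²−r²sin²θ) = -14.381 rad/s.
V_P = V_A + ω_rod × AP, with AP = 0.0972 m along the rod.
Components: V_Px = −rω sinθ − a·ω_rod·sinφ = -4.1916 m/s;  V_Py = rω cosθ + a·ω_rod·cosφ = +0.74919 m/s.
|V_P| = √(V_Px² + V_Py²) = 4.258 m/s.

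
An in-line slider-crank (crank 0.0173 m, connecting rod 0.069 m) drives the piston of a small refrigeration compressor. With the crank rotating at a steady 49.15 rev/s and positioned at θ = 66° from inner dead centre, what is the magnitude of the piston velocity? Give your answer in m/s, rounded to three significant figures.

5.39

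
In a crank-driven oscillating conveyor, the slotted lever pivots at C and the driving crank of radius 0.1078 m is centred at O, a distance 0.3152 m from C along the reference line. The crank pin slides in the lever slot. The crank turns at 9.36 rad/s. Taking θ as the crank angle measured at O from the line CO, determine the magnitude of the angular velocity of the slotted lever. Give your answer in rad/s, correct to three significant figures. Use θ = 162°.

4.18

ω = 9.36 rad/s
Crank pin A relative to C: A = (d + r cosθ, r sinθ); lever angle φ = atan2(r sinθ, d + r cosθ).
Differentiating tanφ: φ̇ = rω(d cosθ + r)/(d² + r² + 2dr cosθ).
d² + r² + 2dr cosθ = |CA|² = 0.0463408 m²;  d cosθ + r = -0.19197 m.
|ω_lever| = |0.1078·9.36·-0.19197| / 0.0463408 = 4.18 rad/s.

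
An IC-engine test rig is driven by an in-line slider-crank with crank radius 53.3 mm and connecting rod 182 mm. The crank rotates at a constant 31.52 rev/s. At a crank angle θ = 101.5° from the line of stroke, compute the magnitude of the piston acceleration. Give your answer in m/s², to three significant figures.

1000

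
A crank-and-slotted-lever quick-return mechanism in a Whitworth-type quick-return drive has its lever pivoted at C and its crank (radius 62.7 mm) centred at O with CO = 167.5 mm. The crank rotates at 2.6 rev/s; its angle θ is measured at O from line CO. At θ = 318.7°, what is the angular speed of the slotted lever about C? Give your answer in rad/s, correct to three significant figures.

4.04

ω = 16.34 rad/s (from 2.6 rev/s).
Crank pin A relative to C: A = (d + r cosθ, r sinθ); lever angle φ = atan2(r sinθ, d + r cosθ).
Differentiating tanφ: φ̇ = rω(d cosθ + r)/(d² + r² + 2dr cosθ).
d² + r² + 2dr cosθ = |CA|² = 0.0477675 m²;  d cosθ + r = +0.18854 m.
|ω_lever| = |0.0627·16.34·+0.18854| / 0.0477675 = 4.0428 rad/s.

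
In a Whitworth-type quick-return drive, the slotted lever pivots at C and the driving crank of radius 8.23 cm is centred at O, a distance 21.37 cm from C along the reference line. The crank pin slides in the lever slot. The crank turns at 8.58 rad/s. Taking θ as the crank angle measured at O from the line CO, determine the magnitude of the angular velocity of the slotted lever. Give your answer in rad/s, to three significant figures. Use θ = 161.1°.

4.42

ω = 8.58 rad/s
Crank pin A relative to C: A = (d + r cosθ, r sinθ); lever angle φ = atan2(r sinθ, d + r cosθ).
Differentiating tanφ: φ̇ = rω(d cosθ + r)/(d² + r² + 2dr cosθ).
d² + r² + 2dr cosθ = |CA|² = 0.0191624 m²;  d cosθ + r = -0.11988 m.
|ω_lever| = |0.0823·8.58·-0.11988| / 0.0191624 = 4.4175 rad/s.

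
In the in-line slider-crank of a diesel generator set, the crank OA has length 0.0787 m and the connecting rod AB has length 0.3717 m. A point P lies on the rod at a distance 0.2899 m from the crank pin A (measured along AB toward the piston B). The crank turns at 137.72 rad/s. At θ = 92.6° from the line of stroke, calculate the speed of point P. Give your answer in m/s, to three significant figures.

ω = 137.7 rad/s.  Crank-pin speed |V_A| = rω = 10.839 m/s, perpendicular to OA.
Rod angle: sinφ = −(r/L) sinθ ⇒ φ = -12.211°; ω_rod = −rω cosθ/√(L²−r²sin²θ) = +1.3534 rad/s.
V_P = V_A + ω_rod × AP, with AP = 0.2899 m along the rod.
Components: V_Px = −rω sinθ − a·ω_rod·sinφ = -10.744 m/s;  V_Py = rω cosθ + a·ω_rod·cosφ = -0.1082 m/s.
|V_P| = √(V_Px² + V_Py²) = 10.745 m/s.

10.7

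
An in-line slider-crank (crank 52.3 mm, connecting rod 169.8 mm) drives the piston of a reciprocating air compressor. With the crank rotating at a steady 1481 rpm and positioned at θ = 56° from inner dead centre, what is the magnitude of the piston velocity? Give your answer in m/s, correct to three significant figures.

ω = 2π·1481/60 = 155.1 rad/s
For an in-line slider-crank, x = r cosθ + √(L² − r² sin²θ), so v = −rω sinθ·[1 + r cosθ/√(L² − r² sin²θ)].
With r = 0.0523 m, L = 0.1698 m, θ = 56°: √(L² − r² sin²θ) = 0.16417 m.
v = −0.0523·155.1·0.82904·[1 + 0.0523·0.55919/0.16417] = -7.9224 m/s.
|v| = 7.9224 m/s.

7.92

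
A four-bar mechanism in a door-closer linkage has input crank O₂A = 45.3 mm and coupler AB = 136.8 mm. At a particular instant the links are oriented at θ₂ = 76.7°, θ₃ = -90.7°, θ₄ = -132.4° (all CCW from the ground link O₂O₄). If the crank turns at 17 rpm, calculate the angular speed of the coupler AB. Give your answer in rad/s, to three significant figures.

0.431

ω₂ = 1.78 rad/s (from 17 rpm).
Differentiating the loop-closure r₂e^{iθ₂}+r₃e^{iθ₃}=r₁+r₄e^{iθ₄} gives r₂ω₂e^{iθ₂}+r₃ω₃e^{iθ₃}=r₄ω₄e^{iθ₄}.
Eliminating the other unknown: ω₃ = r₂ω₂ sin(θ₄−θ₂) / [r₃ sin(θ₃−θ₄)].
Numerator sine = +0.48634; denominator sine = +0.66523.
Result = 0.0453·1.78·(+0.48634) / (0.1368·(+0.66523)) = +0.43098 rad/s; magnitude 0.43098 rad/s.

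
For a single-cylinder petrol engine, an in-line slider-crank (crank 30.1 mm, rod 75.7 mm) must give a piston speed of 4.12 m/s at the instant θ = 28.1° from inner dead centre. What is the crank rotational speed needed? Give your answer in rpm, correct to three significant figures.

2040

For an in-line slider-crank, |v_piston| = rω|sinθ|·[1 + r cosθ/√(L² − r² sin²θ)].
With r = 0.0301 m, L = 0.0757 m, θ = 28.1°: the bracketed kinematic factor |dx/dθ| = 0.01924 m.
ω = v/|dx/dθ| = 4.12/0.01924 = 214.14 rad/s.
N = 60ω/(2π) = 2044.9 rpm.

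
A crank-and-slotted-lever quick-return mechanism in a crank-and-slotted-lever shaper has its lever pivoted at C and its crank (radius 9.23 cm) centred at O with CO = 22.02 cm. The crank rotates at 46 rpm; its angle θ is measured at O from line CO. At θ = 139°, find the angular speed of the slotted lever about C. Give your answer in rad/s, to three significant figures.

1.25

ω = 4.817 rad/s (from 46 rpm).
Crank pin A relative to C: A = (d + r cosθ, r sinθ); lever angle φ = atan2(r sinθ, d + r cosθ).
Differentiating tanφ: φ̇ = rω(d cosθ + r)/(d² + r² + 2dr cosθ).
d² + r² + 2dr cosθ = |CA|² = 0.0263292 m²;  d cosθ + r = -0.073887 m.
|ω_lever| = |0.0923·4.817·-0.073887| / 0.0263292 = 1.2477 rad/s.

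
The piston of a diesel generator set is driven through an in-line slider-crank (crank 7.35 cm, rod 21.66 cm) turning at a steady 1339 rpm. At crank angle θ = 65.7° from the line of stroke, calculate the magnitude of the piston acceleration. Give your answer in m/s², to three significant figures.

ω = 2π·1339/60 = 140.2 rad/s
x(θ) = r cosθ + √(L² − r² sin²θ); with ω constant, a = ω²·d²x/dθ².
d²x/dθ² = −r cosθ − r²(cos2θ)/√u − r⁴ sin²2θ/(4u^{3/2}),  u = L² − r² sin²θ = 0.0424281 m².
Substituting r = 0.0735 m, L = 0.2166 m, θ = 65.7°: d²x/dθ² = -0.013372 m.
a = ω²·d²x/dθ² = (140.2)²·(-0.013372) = -262.91 m/s²;  |a| = 262.91 m/s².

263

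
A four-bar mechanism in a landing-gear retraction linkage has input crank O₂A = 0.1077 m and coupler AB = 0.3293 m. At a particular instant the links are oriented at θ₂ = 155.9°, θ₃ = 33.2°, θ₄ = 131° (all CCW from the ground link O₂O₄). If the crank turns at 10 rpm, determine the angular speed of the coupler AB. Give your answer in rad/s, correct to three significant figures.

ω₂ = 1.047 rad/s (from 10 rpm).
Differentiating the loop-closure r₂e^{iθ₂}+r₃e^{iθ₃}=r₁+r₄e^{iθ₄} gives r₂ω₂e^{iθ₂}+r₃ω₃e^{iθ₃}=r₄ω₄e^{iθ₄}.
Eliminating the other unknown: ω₃ = r₂ω₂ sin(θ₄−θ₂) / [r₃ sin(θ₃−θ₄)].
Numerator sine = -0.42104; denominator sine = -0.99075.
Result = 0.1077·1.047·(-0.42104) / (0.3293·(-0.99075)) = +0.14555 rad/s; magnitude 0.14555 rad/s.

0.146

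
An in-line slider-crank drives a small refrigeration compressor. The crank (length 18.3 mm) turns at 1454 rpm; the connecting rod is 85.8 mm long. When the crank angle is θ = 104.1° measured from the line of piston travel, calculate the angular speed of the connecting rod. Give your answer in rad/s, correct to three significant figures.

ω = 152.3 rad/s (converted from 1454 rpm).
The rod makes angle φ with the slider axis where L sinφ = r sinθ; differentiating, L cosφ·φ̇ = r ω cosθ.
L cosφ = √(L² − r² sin²θ) = 0.083944 m.
|ω_rod| = r ω |cosθ| / √(L² − r² sin²θ) = 0.0183·152.3·0.24362/0.083944 = 8.0864 rad/s.

8.09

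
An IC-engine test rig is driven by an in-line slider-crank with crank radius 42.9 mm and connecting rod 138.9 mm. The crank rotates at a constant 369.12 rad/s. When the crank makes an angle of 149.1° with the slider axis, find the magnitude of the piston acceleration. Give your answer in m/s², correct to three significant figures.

ω = 369.1 rad/s
x(θ) = r cosθ + √(L² − r² sin²θ); with ω constant, a = ω²·d²x/dθ².
d²x/dθ² = −r cosθ − r²(cos2θ)/√u − r⁴ sin²2θ/(4u^{3/2}),  u = L² − r² sin²θ = 0.0188078 m².
Substituting r = 0.0429 m, L = 0.1389 m, θ = 149.1°: d²x/dθ² = +0.030214 m.
a = ω²·d²x/dθ² = (369.1)²·(+0.030214) = +4116.7 m/s²;  |a| = 4116.7 m/s².

4120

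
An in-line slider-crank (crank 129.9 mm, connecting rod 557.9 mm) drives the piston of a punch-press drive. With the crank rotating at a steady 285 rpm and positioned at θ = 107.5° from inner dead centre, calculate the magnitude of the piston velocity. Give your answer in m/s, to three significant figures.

ω = 2π·285/60 = 29.85 rad/s
For an in-line slider-crank, x = r cosθ + √(L² − r² sin²θ), so v = −rω sinθ·[1 + r cosθ/√(L² − r² sin²θ)].
With r = 0.1299 m, L = 0.5579 m, θ = 107.5°: √(L² − r² sin²θ) = 0.54397 m.
v = −0.1299·29.85·0.95372·[1 + 0.1299·-0.30071/0.54397] = -3.4319 m/s.
|v| = 3.4319 m/s.

3.43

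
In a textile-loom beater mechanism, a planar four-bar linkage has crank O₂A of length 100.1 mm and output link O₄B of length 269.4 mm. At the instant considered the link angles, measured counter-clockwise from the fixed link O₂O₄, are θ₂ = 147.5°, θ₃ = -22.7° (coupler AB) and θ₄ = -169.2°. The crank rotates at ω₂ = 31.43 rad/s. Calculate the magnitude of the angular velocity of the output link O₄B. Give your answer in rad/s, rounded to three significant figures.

3.60

ω₂ = 31.43 rad/s
Differentiating the loop-closure r₂e^{iθ₂}+r₃e^{iθ₃}=r₁+r₄e^{iθ₄} gives r₂ω₂e^{iθ₂}+r₃ω₃e^{iθ₃}=r₄ω₄e^{iθ₄}.
Eliminating the other unknown: ω₄ = r₂ω₂ sin(θ₂−θ₃) / [r₄ sin(θ₄−θ₃)].
Numerator sine = +0.17021; denominator sine = -0.55194.
Result = 0.1001·31.43·(+0.17021) / (0.2694·(-0.55194)) = -3.6014 rad/s; magnitude 3.6014 rad/s.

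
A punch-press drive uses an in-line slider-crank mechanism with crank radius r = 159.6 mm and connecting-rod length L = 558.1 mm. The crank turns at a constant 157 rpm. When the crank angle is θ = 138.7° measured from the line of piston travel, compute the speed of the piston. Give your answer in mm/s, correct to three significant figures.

ω = 2π·157/60 = 16.44 rad/s
For an in-line slider-crank, x = r cosθ + √(L² − r² sin²θ), so v = −rω sinθ·[1 + r cosθ/√(L² − r² sin²θ)].
With r = 0.1596 m, L = 0.5581 m, θ = 138.7°: √(L² − r² sin²θ) = 0.54807 m.
v = −0.1596·16.44·0.66000·[1 + 0.1596·-0.75126/0.54807] = -1.353 m/s.
|v| = 1.353 m/s = 1353 mm/s.

1350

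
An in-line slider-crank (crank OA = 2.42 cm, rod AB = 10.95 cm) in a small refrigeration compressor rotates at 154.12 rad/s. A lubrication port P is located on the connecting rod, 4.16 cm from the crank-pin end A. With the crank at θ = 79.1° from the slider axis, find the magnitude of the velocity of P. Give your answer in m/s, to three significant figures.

3.75

ω = 154.1 rad/s.  Crank-pin speed |V_A| = rω = 3.7297 m/s, perpendicular to OA.
Rod angle: sinφ = −(r/L) sinθ ⇒ φ = -12.534°; ω_rod = −rω cosθ/√(L²−r²sin²θ) = -6.5981 rad/s.
V_P = V_A + ω_rod × AP, with AP = 0.0416 m along the rod.
Components: V_Px = −rω sinθ − a·ω_rod·sinφ = -3.722 m/s;  V_Py = rω cosθ + a·ω_rod·cosφ = +0.43733 m/s.
|V_P| = √(V_Px² + V_Py²) = 3.7476 m/s.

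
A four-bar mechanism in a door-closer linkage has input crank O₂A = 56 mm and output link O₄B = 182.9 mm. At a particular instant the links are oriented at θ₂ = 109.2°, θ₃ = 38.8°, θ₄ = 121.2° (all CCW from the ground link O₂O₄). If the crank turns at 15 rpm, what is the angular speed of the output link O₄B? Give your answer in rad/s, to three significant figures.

0.457

ω₂ = 1.571 rad/s (from 15 rpm).
Differentiating the loop-closure r₂e^{iθ₂}+r₃e^{iθ₃}=r₁+r₄e^{iθ₄} gives r₂ω₂e^{iθ₂}+r₃ω₃e^{iθ₃}=r₄ω₄e^{iθ₄}.
Eliminating the other unknown: ω₄ = r₂ω₂ sin(θ₂−θ₃) / [r₄ sin(θ₄−θ₃)].
Numerator sine = +0.94206; denominator sine = +0.99122.
Result = 0.056·1.571·(+0.94206) / (0.1829·(+0.99122)) = +0.45709 rad/s; magnitude 0.45709 rad/s.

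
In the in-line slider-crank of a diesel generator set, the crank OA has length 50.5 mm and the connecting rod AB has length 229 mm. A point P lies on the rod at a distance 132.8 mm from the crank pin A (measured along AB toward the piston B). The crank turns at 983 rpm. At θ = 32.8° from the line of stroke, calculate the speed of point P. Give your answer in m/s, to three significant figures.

3.62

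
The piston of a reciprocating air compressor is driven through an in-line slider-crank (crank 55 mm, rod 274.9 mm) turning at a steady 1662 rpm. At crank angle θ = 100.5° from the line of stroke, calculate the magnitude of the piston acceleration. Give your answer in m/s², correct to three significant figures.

ω = 2π·1662/60 = 174 rad/s
x(θ) = r cosθ + √(L² − r² sin²θ); with ω constant, a = ω²·d²x/dθ².
d²x/dθ² = −r cosθ − r²(cos2θ)/√u − r⁴ sin²2θ/(4u^{3/2}),  u = L² − r² sin²θ = 0.0726455 m².
Substituting r = 0.055 m, L = 0.2749 m, θ = 100.5°: d²x/dθ² = +0.020486 m.
a = ω²·d²x/dθ² = (174)²·(+0.020486) = +620.54 m/s²;  |a| = 620.54 m/s².

621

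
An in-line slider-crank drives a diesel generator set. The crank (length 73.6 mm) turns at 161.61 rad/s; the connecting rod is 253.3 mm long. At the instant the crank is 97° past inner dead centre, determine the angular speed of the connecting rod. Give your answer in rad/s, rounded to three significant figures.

ω = 161.6 rad/s
The rod makes angle φ with the slider axis where L sinφ = r sinθ; differentiating, L cosφ·φ̇ = r ω cosθ.
L cosφ = √(L² − r² sin²θ) = 0.24254 m.
|ω_rod| = r ω |cosθ| / √(L² − r² sin²θ) = 0.0736·161.6·0.12187/0.24254 = 5.9767 rad/s.

5.98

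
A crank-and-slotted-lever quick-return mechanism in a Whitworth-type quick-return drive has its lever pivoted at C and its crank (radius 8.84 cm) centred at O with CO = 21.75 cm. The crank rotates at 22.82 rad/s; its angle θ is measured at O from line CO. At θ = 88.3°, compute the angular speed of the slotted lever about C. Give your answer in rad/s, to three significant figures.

3.40

ω = 22.82 rad/s
Crank pin A relative to C: A = (d + r cosθ, r sinθ); lever angle φ = atan2(r sinθ, d + r cosθ).
Differentiating tanφ: φ̇ = rω(d cosθ + r)/(d² + r² + 2dr cosθ).
d² + r² + 2dr cosθ = |CA|² = 0.0562616 m²;  d cosθ + r = +0.094852 m.
|ω_lever| = |0.0884·22.82·+0.094852| / 0.0562616 = 3.401 rad/s.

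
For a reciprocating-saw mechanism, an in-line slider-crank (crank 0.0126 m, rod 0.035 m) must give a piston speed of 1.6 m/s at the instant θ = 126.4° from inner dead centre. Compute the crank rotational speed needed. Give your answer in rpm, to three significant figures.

For an in-line slider-crank, |v_piston| = rω|sinθ|·[1 + r cosθ/√(L² − r² sin²θ)].
With r = 0.0126 m, L = 0.035 m, θ = 126.4°: the bracketed kinematic factor |dx/dθ| = 0.007878 m.
ω = v/|dx/dθ| = 1.6/0.007878 = 203.1 rad/s.
N = 60ω/(2π) = 1939.4 rpm.

1940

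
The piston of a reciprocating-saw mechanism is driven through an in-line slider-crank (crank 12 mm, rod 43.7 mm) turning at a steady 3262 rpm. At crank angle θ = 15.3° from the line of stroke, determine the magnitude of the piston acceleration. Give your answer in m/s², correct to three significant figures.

1680

ω = 2π·3262/60 = 341.6 rad/s
x(θ) = r cosθ + √(L² − r² sin²θ); with ω constant, a = ω²·d²x/dθ².
d²x/dθ² = −r cosθ − r²(cos2θ)/√u − r⁴ sin²2θ/(4u^{3/2}),  u = L² − r² sin²θ = 0.00189966 m².
Substituting r = 0.012 m, L = 0.0437 m, θ = 15.3°: d²x/dθ² = -0.014435 m.
a = ω²·d²x/dθ² = (341.6)²·(-0.014435) = -1684.4 m/s²;  |a| = 1684.4 m/s².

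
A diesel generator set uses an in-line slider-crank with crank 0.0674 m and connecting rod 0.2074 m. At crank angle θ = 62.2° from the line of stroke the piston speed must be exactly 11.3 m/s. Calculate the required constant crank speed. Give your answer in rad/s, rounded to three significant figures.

164

For an in-line slider-crank, |v_piston| = rω|sinθ|·[1 + r cosθ/√(L² − r² sin²θ)].
With r = 0.0674 m, L = 0.2074 m, θ = 62.2°: the bracketed kinematic factor |dx/dθ| = 0.069055 m.
ω = v/|dx/dθ| = 11.3/0.069055 = 163.64 rad/s.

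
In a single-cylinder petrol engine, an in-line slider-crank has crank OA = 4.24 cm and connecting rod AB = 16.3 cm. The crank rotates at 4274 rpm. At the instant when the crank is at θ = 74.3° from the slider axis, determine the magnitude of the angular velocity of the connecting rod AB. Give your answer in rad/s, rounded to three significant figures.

ω = 447.6 rad/s (converted from 4274 rpm).
The rod makes angle φ with the slider axis where L sinφ = r sinθ; differentiating, L cosφ·φ̇ = r ω cosθ.
L cosφ = √(L² − r² sin²θ) = 0.15781 m.
|ω_rod| = r ω |cosθ| / √(L² − r² sin²θ) = 0.0424·447.6·0.27060/0.15781 = 32.541 rad/s.

32.5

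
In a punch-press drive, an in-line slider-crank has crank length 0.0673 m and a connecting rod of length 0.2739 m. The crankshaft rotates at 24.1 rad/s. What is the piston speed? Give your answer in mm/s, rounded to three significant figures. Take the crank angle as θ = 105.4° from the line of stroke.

ω = 24.1 rad/s
For an in-line slider-crank, x = r cosθ + √(L² − r² sin²θ), so v = −rω sinθ·[1 + r cosθ/√(L² − r² sin²θ)].
With r = 0.0673 m, L = 0.2739 m, θ = 105.4°: √(L² − r² sin²θ) = 0.2661 m.
v = −0.0673·24.1·0.96410·[1 + 0.0673·-0.26556/0.2661] = -1.4587 m/s.
|v| = 1.4587 m/s = 1458.7 mm/s.

1460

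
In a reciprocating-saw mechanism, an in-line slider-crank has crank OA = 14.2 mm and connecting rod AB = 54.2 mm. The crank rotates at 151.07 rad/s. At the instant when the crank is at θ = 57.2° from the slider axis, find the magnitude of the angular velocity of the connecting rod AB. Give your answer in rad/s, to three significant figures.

ω = 151.1 rad/s
The rod makes angle φ with the slider axis where L sinφ = r sinθ; differentiating, L cosφ·φ̇ = r ω cosθ.
L cosφ = √(L² − r² sin²θ) = 0.052869 m.
|ω_rod| = r ω |cosθ| / √(L² − r² sin²θ) = 0.0142·151.1·0.54171/0.052869 = 21.98 rad/s.

22.0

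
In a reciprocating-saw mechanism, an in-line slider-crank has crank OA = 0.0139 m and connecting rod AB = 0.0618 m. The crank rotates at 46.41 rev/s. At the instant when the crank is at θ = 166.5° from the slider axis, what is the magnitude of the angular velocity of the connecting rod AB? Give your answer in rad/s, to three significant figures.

ω = 291.6 rad/s (converted from 46.41 rev/s).
The rod makes angle φ with the slider axis where L sinφ = r sinθ; differentiating, L cosφ·φ̇ = r ω cosθ.
L cosφ = √(L² − r² sin²θ) = 0.061715 m.
|ω_rod| = r ω |cosθ| / √(L² − r² sin²θ) = 0.0139·291.6·0.97237/0.061715 = 63.863 rad/s.

63.9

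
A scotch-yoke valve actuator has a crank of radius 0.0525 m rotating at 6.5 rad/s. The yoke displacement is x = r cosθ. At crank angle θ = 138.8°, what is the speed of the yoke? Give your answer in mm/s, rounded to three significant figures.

ω = 6.5 rad/s
x = r cosθ ⇒ ẋ = −rω sinθ.
|v| = rω|sinθ| = 0.0525·6.5·|sin 138.8°| = 0.22478 m/s = 224.78 mm/s.

225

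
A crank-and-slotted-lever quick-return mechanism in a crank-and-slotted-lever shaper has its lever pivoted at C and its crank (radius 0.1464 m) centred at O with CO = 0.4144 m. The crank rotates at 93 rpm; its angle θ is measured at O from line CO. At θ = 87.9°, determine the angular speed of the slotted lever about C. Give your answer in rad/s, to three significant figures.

ω = 9.739 rad/s (from 93 rpm).
Crank pin A relative to C: A = (d + r cosθ, r sinθ); lever angle φ = atan2(r sinθ, d + r cosθ).
Differentiating tanφ: φ̇ = rω(d cosθ + r)/(d² + r² + 2dr cosθ).
d² + r² + 2dr cosθ = |CA|² = 0.197607 m²;  d cosθ + r = +0.16159 m.
|ω_lever| = |0.1464·9.739·+0.16159| / 0.197607 = 1.1659 rad/s.

1.17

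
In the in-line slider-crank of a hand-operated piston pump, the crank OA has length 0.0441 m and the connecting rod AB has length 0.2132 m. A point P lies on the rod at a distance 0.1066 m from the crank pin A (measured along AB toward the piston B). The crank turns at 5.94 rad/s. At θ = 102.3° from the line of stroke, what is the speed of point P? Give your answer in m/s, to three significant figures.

0.252

ω = 5.94 rad/s.  Crank-pin speed |V_A| = rω = 0.26195 m/s, perpendicular to OA.
Rod angle: sinφ = −(r/L) sinθ ⇒ φ = -11.660°; ω_rod = −rω cosθ/√(L²−r²sin²θ) = +0.26726 rad/s.
V_P = V_A + ω_rod × AP, with AP = 0.1066 m along the rod.
Components: V_Px = −rω sinθ − a·ω_rod·sinφ = -0.25018 m/s;  V_Py = rω cosθ + a·ω_rod·cosφ = -0.027902 m/s.
|V_P| = √(V_Px² + V_Py²) = 0.25173 m/s.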